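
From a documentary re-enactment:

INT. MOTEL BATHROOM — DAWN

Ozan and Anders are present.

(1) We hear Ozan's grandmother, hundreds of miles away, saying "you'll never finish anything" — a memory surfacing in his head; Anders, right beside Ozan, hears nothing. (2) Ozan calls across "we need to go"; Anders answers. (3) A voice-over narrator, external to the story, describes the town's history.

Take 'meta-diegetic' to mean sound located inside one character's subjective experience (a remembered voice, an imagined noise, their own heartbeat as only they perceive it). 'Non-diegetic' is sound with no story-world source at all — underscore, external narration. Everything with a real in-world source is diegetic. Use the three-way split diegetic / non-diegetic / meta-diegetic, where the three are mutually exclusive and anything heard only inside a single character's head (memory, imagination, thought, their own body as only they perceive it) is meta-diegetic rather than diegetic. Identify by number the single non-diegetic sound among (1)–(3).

3

(1) is meta-diegetic: a remembered line, private to Ozan — not present in the room, not audible to Anders.
(2) is diegetic: on-screen dialogue — Ozan speaks and Anders is there to hear.
(3) external voice-over — not a character, not heard by anyone in the scene → non-diegetic.
Only (3) is non-diegetic.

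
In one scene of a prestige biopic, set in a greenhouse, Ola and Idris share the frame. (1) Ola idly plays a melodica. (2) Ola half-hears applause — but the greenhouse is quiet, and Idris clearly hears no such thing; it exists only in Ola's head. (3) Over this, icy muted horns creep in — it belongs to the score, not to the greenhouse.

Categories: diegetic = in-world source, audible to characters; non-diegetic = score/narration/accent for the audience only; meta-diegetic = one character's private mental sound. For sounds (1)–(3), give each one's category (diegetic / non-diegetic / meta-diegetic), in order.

diegetic, meta-diegetic, non-diegetic

(1) is diegetic: Ola is producing the music live, in the story world.
(2) is meta-diegetic: Ola alone 'hears' it — an imagined sound, not present in the space.
(3) is non-diegetic: score with no on-screen or off-screen source; it exists for the audience alone.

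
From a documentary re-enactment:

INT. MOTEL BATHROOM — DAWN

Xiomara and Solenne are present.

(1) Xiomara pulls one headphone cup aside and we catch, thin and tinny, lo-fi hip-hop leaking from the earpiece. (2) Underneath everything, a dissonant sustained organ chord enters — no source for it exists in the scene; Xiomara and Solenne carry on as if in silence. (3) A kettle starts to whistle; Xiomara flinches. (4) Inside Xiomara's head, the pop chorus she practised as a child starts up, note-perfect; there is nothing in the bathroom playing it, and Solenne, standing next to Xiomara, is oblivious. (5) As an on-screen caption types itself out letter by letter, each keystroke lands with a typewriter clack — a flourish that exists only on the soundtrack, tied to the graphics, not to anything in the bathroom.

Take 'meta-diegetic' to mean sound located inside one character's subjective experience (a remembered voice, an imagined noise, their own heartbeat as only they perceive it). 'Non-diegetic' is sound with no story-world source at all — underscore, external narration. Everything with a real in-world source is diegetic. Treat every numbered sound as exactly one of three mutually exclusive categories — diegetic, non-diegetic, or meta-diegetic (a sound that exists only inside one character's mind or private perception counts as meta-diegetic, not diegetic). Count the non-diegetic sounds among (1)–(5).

(1) is diegetic: the earpiece is a real device on Xiomara's head — source music.
(2) is non-diegetic: nothing in the bathroom produces it and the characters don't hear it — pure soundtrack.
(3) is diegetic: the sound comes from a kettle physically present in the location.
(4) the music is a memory playing inside Xiomara's mind alone; no real-world source, Solenne can't hear it → meta-diegetic.
Sound (5): the caption isn't part of the story world, so neither is the sound tied to it, so non-diegetic.
So 2 of the 5 are non-diegetic: (2), (5).

2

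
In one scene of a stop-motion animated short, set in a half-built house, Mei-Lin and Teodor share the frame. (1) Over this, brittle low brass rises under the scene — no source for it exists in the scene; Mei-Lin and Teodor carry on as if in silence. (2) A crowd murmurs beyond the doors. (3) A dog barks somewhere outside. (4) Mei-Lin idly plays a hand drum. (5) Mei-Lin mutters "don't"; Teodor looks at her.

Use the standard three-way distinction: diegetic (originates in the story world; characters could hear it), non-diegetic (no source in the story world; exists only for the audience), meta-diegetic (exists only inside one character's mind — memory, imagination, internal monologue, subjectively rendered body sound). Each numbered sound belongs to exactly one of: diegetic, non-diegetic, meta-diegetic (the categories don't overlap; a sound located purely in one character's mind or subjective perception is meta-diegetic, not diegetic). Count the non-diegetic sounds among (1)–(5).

1

(1) it has no source in the story world and no character can hear it — it's underscore → non-diegetic.
(2) it's the actual ambient sound of the location → diegetic.
(3) an in-world source (a dog); characters could hear it → diegetic.
(4) Mei-Lin is producing the music live, in the story world → diegetic.
(5) Mei-Lin is a character speaking aloud in the scene → diegetic.
So 1 of the 5 is non-diegetic: (1).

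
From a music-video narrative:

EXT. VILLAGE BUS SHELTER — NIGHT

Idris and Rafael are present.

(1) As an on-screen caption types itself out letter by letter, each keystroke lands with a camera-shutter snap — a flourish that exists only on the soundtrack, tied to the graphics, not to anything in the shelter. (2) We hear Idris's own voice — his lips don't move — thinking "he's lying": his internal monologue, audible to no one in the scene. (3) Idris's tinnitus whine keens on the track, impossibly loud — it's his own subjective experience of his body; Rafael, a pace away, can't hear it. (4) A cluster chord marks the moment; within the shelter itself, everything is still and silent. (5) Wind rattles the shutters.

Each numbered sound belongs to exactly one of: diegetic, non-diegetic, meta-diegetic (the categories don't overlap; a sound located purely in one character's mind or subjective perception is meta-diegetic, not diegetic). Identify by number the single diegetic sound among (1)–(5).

5

Sound (1): the caption isn't part of the story world, so neither is the sound tied to it, so non-diegetic.
(2) it's Idris's unspoken thought, heard only by the audience via his subjectivity → meta-diegetic.
(3) point-of-audition from inside Idris's body; not a sound in the room → meta-diegetic.
(4) is non-diegetic: it's a sound-design accent with no in-world source; no one in the scene can hear it.
(5) is diegetic: wind is part of the location's real environment.
Only (5) is diegetic.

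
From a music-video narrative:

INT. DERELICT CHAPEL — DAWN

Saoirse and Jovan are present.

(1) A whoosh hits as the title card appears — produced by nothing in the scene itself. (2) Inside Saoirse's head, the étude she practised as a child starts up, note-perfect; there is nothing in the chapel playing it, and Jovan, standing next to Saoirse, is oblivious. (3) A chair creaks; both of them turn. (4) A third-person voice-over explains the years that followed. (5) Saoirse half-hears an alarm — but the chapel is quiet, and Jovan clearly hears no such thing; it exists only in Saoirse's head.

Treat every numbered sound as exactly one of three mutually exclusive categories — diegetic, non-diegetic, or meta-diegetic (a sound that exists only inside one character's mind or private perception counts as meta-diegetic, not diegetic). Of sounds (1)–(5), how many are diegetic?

1

(1) nothing in the scene produces it; it's an accent added for the audience → non-diegetic.
(2) is meta-diegetic: it lives in Saoirse's subjectivity, not in the chapel.
(3) is diegetic: an in-world source (a chair); characters could hear it.
(4) is non-diegetic: commentary laid over the scene from outside the fiction.
(5) the sound is imagined by Saoirse; nothing in the story world is producing it and Jovan can't hear it → meta-diegetic.
Diegetic: (3) — that's 1.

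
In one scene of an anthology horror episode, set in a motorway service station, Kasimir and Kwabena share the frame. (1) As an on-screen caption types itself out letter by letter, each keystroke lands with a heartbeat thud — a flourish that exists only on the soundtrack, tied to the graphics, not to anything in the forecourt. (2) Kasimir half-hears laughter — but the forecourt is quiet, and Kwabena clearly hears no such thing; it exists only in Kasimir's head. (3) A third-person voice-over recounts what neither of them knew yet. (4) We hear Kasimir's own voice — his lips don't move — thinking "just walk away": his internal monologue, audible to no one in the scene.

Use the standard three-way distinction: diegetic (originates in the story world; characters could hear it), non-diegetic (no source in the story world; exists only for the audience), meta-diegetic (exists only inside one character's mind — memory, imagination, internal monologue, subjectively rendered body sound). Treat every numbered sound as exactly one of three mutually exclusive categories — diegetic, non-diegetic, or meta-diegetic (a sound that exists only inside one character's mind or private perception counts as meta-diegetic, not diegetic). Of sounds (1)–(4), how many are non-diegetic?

(1) is non-diegetic: it accompanies on-screen graphics, not anything inside the story world.
(2) is meta-diegetic: the sound is imagined by Kasimir; nothing in the story world is producing it and Kwabena can't hear it.
(3) is non-diegetic: external voice-over — not a character, not heard by anyone in the scene.
Sound (4): it's Kasimir's unspoken thought, heard only by the audience via his subjectivity, so meta-diegetic.
Non-diegetic: (1), (3) — that's 2.

2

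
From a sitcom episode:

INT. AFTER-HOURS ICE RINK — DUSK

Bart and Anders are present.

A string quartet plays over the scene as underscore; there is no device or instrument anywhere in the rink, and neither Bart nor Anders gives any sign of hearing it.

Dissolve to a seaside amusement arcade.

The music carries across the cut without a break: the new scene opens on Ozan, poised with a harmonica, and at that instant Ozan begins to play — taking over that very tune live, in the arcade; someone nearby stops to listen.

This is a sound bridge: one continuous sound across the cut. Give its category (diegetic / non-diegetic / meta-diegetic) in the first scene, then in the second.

Scene one: there's no in-world source anywhere and no character hears it — underscore for the audience only → non-diegetic.
Scene two: from the moment Ozan starts playing, the tune is being performed on a harmonica inside the story world and another character hears it → diegetic.

non-diegetic, diegetic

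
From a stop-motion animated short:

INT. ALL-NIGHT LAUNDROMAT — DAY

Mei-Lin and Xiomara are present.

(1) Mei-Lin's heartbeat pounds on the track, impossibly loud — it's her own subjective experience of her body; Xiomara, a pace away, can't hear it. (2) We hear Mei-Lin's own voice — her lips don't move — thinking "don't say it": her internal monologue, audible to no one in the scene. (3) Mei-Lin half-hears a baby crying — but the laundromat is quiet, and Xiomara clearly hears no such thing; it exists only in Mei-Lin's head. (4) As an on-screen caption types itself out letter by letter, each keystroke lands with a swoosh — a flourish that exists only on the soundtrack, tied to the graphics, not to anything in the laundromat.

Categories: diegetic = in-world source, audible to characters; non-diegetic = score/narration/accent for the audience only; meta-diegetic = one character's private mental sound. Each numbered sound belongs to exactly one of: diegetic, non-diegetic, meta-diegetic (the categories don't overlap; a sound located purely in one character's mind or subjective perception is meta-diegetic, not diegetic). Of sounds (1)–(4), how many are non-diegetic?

(1) is meta-diegetic: point-of-audition from inside Mei-Lin's body; not a sound in the room.
(2) is meta-diegetic: internal monologue — inside Mei-Lin's mind, not spoken into the scene.
Sound (3): the sound is imagined by Mei-Lin; nothing in the story world is producing it and Xiomara can't hear it, so meta-diegetic.
Sound (4): it accompanies on-screen graphics, not anything inside the story world, so non-diegetic.
So 1 of the 4 is non-diegetic: (4).

1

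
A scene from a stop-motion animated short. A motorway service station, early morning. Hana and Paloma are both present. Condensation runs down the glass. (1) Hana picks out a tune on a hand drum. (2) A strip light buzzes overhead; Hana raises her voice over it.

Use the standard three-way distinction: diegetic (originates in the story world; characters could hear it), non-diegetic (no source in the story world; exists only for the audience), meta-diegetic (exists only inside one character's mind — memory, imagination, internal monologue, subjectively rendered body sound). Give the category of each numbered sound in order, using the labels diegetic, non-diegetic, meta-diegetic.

Sound (1): the instrument and the performer are both in the scene, so diegetic.
(2) ambient/room sound belonging to the story's physical space → diegetic.

diegetic, diegetic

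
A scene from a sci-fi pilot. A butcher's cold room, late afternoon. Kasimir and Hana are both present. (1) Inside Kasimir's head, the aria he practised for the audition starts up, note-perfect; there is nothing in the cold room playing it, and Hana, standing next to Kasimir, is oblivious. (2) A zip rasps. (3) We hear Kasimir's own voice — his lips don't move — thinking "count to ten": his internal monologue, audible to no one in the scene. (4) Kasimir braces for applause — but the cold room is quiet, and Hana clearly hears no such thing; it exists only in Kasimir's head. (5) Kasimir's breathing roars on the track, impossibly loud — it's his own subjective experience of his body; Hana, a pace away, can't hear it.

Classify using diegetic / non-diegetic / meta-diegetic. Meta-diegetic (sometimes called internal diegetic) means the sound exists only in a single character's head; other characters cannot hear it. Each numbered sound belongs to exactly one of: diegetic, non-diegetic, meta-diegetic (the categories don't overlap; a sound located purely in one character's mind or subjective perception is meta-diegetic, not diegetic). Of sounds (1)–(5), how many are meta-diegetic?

(1) is meta-diegetic: it lives in Kasimir's subjectivity, not in the cold room.
Sound (2): a zip is a real object/event in the scene's world, so diegetic.
Sound (3): internal monologue — inside Kasimir's mind, not spoken into the scene, so meta-diegetic.
Sound (4): the sound is imagined by Kasimir; nothing in the story world is producing it and Hana can't hear it, so meta-diegetic.
Sound (5): a subjective body sound — Kasimir's private perception, inaudible to Hana, so meta-diegetic.
Meta-diegetic: (1), (3), (4), (5) — that's 4.

4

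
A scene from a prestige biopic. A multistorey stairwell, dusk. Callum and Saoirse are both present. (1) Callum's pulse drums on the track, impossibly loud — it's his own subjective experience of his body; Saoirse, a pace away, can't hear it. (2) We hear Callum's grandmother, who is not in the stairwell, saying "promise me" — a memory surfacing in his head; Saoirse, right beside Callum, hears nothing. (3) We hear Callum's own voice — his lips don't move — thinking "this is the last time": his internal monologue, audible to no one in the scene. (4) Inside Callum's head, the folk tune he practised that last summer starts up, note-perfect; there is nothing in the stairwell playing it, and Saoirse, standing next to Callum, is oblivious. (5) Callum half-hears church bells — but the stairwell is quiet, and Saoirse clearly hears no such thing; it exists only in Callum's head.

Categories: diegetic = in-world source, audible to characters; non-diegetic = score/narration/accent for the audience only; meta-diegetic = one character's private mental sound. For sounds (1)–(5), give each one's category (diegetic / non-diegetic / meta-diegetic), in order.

Sound (1): point-of-audition from inside Callum's body; not a sound in the room, so meta-diegetic.
(2) is meta-diegetic: it's Callum's recollection rendered as sound; the other character can't hear it.
(3) is meta-diegetic: Callum's thought-voice: a private mental sound no other character can hear.
Sound (4): remembered music, private to Callum — Saoirse is oblivious because it isn't in the room, so meta-diegetic.
Sound (5): the sound is imagined by Callum; nothing in the story world is producing it and Saoirse can't hear it, so meta-diegetic.

meta-diegetic, meta-diegetic, meta-diegetic, meta-diegetic, meta-diegetic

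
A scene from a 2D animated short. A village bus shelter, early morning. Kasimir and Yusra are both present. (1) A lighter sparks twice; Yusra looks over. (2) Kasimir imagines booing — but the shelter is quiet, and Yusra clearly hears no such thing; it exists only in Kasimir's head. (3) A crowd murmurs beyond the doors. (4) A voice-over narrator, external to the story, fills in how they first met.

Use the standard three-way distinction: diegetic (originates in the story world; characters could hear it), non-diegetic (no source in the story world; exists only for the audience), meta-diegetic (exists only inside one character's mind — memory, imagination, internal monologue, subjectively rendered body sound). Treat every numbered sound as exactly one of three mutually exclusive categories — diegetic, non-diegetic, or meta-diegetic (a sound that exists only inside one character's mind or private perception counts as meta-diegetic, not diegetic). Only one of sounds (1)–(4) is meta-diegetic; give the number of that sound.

2

(1) the sound comes from a lighter physically present in the location → diegetic.
(2) is meta-diegetic: Kasimir alone 'hears' it — an imagined sound, not present in the space.
(3) is diegetic: it's the actual ambient sound of the location.
Sound (4): external voice-over — not a character, not heard by anyone in the scene, so non-diegetic.
Only (2) is meta-diegetic.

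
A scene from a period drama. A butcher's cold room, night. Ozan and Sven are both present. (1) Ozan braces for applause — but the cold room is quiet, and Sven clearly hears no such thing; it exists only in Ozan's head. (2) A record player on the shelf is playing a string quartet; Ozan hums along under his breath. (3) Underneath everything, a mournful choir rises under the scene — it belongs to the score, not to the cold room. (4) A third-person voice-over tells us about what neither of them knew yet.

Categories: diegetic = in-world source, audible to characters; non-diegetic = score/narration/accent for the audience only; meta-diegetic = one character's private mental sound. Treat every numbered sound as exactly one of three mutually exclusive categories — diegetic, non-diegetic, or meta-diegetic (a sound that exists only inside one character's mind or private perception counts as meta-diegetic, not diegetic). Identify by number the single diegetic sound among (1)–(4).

2

(1) Ozan alone 'hears' it — an imagined sound, not present in the space → meta-diegetic.
(2) is diegetic: source music from a record player, which exists in the story world.
(3) it has no source in the story world and no character can hear it — it's underscore → non-diegetic.
Sound (4): the narrator exists outside the story world, addressing only the audience, so non-diegetic.
Only (2) is diegetic.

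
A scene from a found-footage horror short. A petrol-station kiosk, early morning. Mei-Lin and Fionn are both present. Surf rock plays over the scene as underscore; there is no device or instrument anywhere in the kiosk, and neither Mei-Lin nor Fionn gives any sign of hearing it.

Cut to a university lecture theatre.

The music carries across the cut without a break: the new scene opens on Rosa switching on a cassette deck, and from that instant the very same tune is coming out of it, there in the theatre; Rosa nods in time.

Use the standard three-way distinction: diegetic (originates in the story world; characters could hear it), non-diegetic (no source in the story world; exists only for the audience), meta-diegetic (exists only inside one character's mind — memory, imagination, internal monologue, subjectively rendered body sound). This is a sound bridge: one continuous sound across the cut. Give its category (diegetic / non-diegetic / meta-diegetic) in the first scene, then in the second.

Scene one: there's no in-world source anywhere and no character hears it — underscore for the audience only → non-diegetic.
Scene two: once Rosa turns on a cassette deck, the music has a real source in the story world and Rosa reacts to it → diegetic.

non-diegetic, diegetic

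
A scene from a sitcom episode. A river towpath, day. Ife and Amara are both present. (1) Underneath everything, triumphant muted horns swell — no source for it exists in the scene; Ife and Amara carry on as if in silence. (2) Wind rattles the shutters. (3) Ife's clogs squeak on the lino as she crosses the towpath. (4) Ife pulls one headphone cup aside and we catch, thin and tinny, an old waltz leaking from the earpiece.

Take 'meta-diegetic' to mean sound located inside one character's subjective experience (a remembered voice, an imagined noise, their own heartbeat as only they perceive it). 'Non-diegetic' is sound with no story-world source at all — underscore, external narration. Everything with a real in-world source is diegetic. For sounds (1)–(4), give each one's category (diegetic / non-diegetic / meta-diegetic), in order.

non-diegetic, diegetic, diegetic, diegetic

(1) is non-diegetic: it has no source in the story world and no character can hear it — it's underscore.
Sound (2): ambient/room sound belonging to the story's physical space, so diegetic.
(3) a character's body making contact with the set — an in-world sound → diegetic.
(4) the earpiece is a real device on Ife's head — source music → diegetic.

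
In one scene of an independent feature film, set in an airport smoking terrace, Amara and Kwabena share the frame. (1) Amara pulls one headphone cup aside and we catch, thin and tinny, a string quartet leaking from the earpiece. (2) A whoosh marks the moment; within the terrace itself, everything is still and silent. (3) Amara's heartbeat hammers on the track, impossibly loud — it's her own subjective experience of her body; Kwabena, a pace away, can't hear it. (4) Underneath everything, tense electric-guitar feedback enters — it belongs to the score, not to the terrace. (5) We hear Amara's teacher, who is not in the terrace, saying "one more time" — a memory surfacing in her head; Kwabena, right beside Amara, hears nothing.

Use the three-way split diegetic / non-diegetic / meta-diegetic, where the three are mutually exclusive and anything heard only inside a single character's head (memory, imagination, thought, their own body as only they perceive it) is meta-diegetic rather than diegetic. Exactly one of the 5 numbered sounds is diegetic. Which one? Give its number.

(1) the earpiece is a real device on Amara's head — source music → diegetic.
(2) an editorial stinger — it belongs to the cut, not the story world → non-diegetic.
(3) a subjective body sound — Amara's private perception, inaudible to Kwabena → meta-diegetic.
Sound (4): score with no on-screen or off-screen source; it exists for the audience alone, so non-diegetic.
Sound (5): the voice is a memory playing only inside Amara's mind; Kwabena can't hear it, so meta-diegetic.
Only (1) is diegetic.

1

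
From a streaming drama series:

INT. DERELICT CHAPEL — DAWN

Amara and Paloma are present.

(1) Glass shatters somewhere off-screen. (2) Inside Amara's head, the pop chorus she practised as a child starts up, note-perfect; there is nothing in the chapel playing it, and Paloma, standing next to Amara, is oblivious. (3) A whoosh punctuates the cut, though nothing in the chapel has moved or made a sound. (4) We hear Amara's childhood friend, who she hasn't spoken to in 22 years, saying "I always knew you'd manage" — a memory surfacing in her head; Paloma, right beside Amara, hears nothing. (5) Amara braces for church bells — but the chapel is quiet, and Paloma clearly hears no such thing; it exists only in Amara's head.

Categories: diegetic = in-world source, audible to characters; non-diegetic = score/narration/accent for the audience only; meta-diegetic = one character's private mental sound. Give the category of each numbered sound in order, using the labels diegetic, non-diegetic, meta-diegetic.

diegetic, meta-diegetic, non-diegetic, meta-diegetic, meta-diegetic

(1) an in-world source (glass); characters could hear it → diegetic.
Sound (2): the music is a memory playing inside Amara's mind alone; no real-world source, Paloma can't hear it, so meta-diegetic.
Sound (3): nothing in the scene produces it; it's an accent added for the audience, so non-diegetic.
Sound (4): it's Amara's recollection rendered as sound; the other character can't hear it, so meta-diegetic.
(5) Amara alone 'hears' it — an imagined sound, not present in the space → meta-diegetic.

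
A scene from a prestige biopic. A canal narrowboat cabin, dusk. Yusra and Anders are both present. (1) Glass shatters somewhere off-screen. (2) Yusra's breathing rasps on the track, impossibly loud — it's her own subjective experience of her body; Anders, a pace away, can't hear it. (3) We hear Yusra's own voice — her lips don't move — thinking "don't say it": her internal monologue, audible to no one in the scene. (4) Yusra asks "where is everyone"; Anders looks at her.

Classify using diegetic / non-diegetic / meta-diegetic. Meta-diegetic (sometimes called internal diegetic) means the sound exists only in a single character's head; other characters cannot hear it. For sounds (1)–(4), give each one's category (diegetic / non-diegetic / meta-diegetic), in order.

diegetic, meta-diegetic, meta-diegetic, diegetic

(1) an in-world source (glass); characters could hear it → diegetic.
(2) is meta-diegetic: point-of-audition from inside Yusra's body; not a sound in the room.
(3) is meta-diegetic: internal monologue — inside Yusra's mind, not spoken into the scene.
Sound (4): Yusra is a character speaking aloud in the scene, so diegetic.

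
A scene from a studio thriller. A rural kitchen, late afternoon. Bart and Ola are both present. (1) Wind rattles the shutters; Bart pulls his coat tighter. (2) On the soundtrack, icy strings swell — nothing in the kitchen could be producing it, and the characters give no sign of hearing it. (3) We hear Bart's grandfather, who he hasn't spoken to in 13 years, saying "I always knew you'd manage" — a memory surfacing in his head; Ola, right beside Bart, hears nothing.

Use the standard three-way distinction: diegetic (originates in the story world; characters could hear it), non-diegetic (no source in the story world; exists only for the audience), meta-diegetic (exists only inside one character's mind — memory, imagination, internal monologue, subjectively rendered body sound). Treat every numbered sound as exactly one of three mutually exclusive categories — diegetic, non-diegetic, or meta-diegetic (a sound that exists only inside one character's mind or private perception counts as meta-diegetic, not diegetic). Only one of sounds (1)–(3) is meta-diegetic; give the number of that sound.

Sound (1): ambient/room sound belonging to the story's physical space, so diegetic.
(2) it has no source in the story world and no character can hear it — it's underscore → non-diegetic.
Sound (3): it's Bart's recollection rendered as sound; the other character can't hear it, so meta-diegetic.
Only (3) is meta-diegetic.

3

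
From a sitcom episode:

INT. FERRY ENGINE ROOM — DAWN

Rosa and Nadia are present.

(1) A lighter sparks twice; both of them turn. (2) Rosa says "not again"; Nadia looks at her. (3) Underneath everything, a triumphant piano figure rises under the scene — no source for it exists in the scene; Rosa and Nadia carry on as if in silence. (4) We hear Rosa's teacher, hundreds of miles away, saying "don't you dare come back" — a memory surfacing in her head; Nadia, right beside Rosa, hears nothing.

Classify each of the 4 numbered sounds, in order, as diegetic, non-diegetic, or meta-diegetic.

diegetic, diegetic, non-diegetic, meta-diegetic

(1) an in-world source (a lighter); characters could hear it → diegetic.
(2) is diegetic: on-screen dialogue — Rosa speaks and Nadia is there to hear.
(3) is non-diegetic: score with no on-screen or off-screen source; it exists for the audience alone.
(4) the voice is a memory playing only inside Rosa's mind; Nadia can't hear it → meta-diegetic.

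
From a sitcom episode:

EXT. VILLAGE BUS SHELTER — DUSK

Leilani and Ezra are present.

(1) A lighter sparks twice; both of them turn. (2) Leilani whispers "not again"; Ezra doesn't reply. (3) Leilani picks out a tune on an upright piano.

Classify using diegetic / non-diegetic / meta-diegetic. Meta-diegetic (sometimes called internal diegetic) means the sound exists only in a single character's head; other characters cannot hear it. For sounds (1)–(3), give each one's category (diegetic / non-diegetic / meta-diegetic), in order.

diegetic, diegetic, diegetic

(1) is diegetic: an in-world source (a lighter); characters could hear it.
(2) is diegetic: Leilani is a character speaking aloud in the scene.
(3) is diegetic: a character is playing an upright piano on screen.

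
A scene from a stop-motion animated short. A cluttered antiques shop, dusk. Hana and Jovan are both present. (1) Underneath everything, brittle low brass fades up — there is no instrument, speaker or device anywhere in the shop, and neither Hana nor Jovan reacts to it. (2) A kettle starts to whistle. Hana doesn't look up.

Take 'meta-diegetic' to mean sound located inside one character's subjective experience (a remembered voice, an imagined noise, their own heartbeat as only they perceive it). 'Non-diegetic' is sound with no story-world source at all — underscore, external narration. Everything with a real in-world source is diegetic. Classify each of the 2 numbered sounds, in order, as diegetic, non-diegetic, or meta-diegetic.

(1) score with no on-screen or off-screen source; it exists for the audience alone → non-diegetic.
(2) is diegetic: an in-world source (a kettle); characters could hear it.

non-diegetic, diegetic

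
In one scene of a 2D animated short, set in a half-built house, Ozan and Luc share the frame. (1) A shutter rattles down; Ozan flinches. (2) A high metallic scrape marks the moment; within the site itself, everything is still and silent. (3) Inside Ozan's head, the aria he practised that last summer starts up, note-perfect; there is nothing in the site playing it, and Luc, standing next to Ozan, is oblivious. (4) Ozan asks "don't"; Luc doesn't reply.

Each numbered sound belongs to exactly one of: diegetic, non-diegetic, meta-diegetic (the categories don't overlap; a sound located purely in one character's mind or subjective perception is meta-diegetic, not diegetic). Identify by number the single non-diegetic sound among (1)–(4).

(1) a shutter is a real object/event in the scene's world → diegetic.
Sound (2): it's a sound-design accent with no in-world source; no one in the scene can hear it, so non-diegetic.
(3) is meta-diegetic: the music is a memory playing inside Ozan's mind alone; no real-world source, Luc can't hear it.
Sound (4): spoken by a character present in the story world, so diegetic.
Only (2) is non-diegetic.

2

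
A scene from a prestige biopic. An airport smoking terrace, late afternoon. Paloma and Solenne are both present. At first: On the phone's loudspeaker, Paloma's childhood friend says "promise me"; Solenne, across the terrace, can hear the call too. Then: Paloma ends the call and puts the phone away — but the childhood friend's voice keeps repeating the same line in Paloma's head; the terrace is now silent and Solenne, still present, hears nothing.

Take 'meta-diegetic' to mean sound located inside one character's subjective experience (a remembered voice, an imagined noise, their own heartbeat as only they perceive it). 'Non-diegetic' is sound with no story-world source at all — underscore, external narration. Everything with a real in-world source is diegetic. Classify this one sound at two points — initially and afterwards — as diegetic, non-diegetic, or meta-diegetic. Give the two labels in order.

diegetic, meta-diegetic

Initially: the loudspeaker is an in-world source; both Paloma and Solenne hear the call → diegetic.
Afterwards: with the phone off, the voice continues only as Paloma's private mental replay — Solenne can't hear it → meta-diegetic.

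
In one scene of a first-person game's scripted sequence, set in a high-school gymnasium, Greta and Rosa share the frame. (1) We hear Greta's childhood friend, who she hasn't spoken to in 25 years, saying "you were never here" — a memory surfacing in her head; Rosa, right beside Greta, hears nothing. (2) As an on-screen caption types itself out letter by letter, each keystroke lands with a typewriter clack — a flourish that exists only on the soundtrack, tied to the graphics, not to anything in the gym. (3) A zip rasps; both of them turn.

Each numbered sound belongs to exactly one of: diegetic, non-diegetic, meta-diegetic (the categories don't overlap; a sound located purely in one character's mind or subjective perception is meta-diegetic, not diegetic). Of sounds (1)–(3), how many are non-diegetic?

Sound (1): a remembered line, private to Greta — not present in the room, not audible to Rosa, so meta-diegetic.
Sound (2): sound married to a title/caption — outside the diegesis by definition, so non-diegetic.
(3) an in-world source (a zip); characters could hear it → diegetic.
Non-diegetic: (2) — that's 1.

1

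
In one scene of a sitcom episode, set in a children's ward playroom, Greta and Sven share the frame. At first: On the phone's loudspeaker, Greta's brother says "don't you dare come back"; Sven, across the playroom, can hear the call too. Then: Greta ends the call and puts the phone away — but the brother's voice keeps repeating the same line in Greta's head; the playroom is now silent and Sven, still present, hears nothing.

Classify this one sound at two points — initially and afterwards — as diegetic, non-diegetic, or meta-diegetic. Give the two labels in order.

Initially: the loudspeaker is an in-world source; both Greta and Sven hear the call → diegetic.
Afterwards: with the phone off, the voice continues only as Greta's private mental replay — Sven can't hear it → meta-diegetic.

diegetic, meta-diegetic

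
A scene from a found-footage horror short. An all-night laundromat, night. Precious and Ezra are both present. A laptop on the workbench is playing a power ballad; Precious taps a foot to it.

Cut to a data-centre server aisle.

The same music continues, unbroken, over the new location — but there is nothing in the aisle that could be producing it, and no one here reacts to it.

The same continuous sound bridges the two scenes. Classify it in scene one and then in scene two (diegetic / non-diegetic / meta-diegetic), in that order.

diegetic, non-diegetic

Scene one: a laptop is an on-screen source and Precious reacts to it → diegetic.
Scene two: there is no source in the aisle and no one hears it — it's now underscore → non-diegetic.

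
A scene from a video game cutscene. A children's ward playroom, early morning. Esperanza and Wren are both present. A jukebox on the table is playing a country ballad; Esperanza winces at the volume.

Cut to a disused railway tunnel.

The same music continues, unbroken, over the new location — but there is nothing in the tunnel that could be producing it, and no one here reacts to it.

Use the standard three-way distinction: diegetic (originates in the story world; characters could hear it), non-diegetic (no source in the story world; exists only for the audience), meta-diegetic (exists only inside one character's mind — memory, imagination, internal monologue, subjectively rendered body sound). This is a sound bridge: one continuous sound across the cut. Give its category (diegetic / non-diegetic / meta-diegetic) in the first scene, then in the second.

diegetic, non-diegetic

Scene one: a jukebox is an on-screen source and Esperanza reacts to it → diegetic.
Scene two: there is no source in the tunnel and no one hears it — it's now underscore → non-diegetic.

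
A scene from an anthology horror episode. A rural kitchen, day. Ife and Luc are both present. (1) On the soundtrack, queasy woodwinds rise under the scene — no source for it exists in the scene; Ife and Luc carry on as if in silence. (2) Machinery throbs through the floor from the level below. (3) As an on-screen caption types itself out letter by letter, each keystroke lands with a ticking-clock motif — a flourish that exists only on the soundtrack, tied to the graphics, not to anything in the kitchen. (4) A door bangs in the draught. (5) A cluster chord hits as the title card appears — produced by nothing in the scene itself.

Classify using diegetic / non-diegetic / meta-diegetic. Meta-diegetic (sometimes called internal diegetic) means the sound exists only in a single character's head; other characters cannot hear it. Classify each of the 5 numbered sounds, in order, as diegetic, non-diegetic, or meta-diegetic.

(1) it has no source in the story world and no character can hear it — it's underscore → non-diegetic.
Sound (2): it's the actual ambient sound of the location, so diegetic.
(3) it accompanies on-screen graphics, not anything inside the story world → non-diegetic.
(4) a door is a real object/event in the scene's world → diegetic.
(5) is non-diegetic: it's a sound-design accent with no in-world source; no one in the scene can hear it.

non-diegetic, diegetic, non-diegetic, diegetic, non-diegetic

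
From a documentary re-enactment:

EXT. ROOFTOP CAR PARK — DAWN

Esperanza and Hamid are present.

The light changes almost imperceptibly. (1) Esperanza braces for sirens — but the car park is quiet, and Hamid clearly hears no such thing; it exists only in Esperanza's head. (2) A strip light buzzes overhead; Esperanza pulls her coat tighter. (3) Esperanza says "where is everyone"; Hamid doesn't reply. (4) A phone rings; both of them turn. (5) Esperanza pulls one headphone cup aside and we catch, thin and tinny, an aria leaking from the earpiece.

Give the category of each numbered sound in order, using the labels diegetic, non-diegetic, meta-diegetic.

(1) the sound is imagined by Esperanza; nothing in the story world is producing it and Hamid can't hear it → meta-diegetic.
Sound (2): a strip light is part of the location's real environment, so diegetic.
(3) spoken by a character present in the story world → diegetic.
(4) is diegetic: the sound comes from a phone physically present in the location.
(5) the headphones are an on-screen source → diegetic.

meta-diegetic, diegetic, diegetic, diegetic, diegetic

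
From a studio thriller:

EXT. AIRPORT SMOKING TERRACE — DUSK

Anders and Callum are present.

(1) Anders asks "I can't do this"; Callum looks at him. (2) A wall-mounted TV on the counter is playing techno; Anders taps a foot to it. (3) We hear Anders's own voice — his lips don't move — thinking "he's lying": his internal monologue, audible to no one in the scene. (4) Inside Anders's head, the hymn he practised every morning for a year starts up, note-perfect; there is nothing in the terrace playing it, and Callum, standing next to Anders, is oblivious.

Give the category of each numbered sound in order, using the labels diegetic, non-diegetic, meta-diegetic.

(1) Anders is a character speaking aloud in the scene → diegetic.
Sound (2): the music comes from an on-screen device that Anders responds to, so diegetic.
(3) is meta-diegetic: it's Anders's unspoken thought, heard only by the audience via his subjectivity.
Sound (4): remembered music, private to Anders — Callum is oblivious because it isn't in the room, so meta-diegetic.

diegetic, diegetic, meta-diegetic, meta-diegetic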